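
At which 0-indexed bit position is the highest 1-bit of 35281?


0b1000100111010001. Highest set bit at position 15

15


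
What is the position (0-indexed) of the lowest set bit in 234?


0b11101010. Lowest set bit at position 1

1


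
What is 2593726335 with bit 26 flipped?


2593726335 ^ (1 << 26) = 2593726335 ^ 67108864 = 2660835199

2660835199


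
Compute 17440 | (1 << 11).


17440 | (1 << 11) = 17440 | 2048 = 19488

19488


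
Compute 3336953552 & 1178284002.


0b11000110111001011101111011010000 & 0b1000110001110110010111111100010 = 0b1000110001000010000111011000000 = 1176571584

1176571584


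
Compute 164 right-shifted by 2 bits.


0b10100100 >> 2 = 0b101001 = 41

41


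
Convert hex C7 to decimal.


C7 hex = 199 decimal

199


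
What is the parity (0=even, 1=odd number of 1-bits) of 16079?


0b11111011001111 has 11 ones => parity 1

1


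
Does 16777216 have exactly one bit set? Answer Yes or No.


0b1000000000000000000000000. Only one bit set => Yes

Yes


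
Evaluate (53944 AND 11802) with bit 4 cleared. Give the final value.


Step 1: 53944 & 11802 = 536
Step 2: 536 & ~(1 << 4) = 520

520


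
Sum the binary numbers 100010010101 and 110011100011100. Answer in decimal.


100010010101 + 110011100011100 = 110111110110001 = 28593

28593


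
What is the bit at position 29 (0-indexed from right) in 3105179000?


0b10111001000101010100010101111000, position 29 = 1

1


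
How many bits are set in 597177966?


0b100011100110000011011001101110 has 15 set bits

15


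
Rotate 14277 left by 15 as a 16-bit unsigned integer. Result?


Rotate 0b11011111000101 left by 15 (16-bit) = 0b1001101111100010 = 39906

39906


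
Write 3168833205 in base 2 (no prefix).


3168833205 = 10111100111000001000111010110101 in binary

10111100111000001000111010110101


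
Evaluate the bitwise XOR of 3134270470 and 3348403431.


0b10111010110100010010110000000110 ^ 0b11000111100101001001010011100111 = 0b1111101010001011011100011100001 = 2101721313

2101721313


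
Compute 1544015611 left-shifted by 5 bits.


0b1011100000001111100111011111011 << 5 = 0b101110000000111110011101111101100000 = 49408499552

49408499552


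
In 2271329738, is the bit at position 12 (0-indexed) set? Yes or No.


0b10000111011000011011110111001010, bit 12 = 1. Yes

Yes


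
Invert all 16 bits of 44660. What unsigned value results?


44660 ^ 65535 = 20875

20875


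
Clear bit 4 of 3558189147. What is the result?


3558189147 & ~(1 << 4) = 3558189131

3558189131


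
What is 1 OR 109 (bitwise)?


0b1 | 0b1101101 = 0b1101101 = 109

109


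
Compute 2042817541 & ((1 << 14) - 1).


2042817541 & 16383 = 11269

11269


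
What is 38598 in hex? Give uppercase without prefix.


38598 = 96C6 hex

96C6


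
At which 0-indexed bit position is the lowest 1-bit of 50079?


0b1100001110011111. Lowest set bit at position 0

0


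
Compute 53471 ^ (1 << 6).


53471 ^ (1 << 6) = 53471 ^ 64 = 53407

53407


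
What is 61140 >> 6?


0b1110111011010100 >> 6 = 0b1110111011 = 955

955


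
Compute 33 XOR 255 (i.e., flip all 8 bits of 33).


33 ^ 255 = 222

222


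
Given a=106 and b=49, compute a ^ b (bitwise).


106 ^ 49 = 91

91


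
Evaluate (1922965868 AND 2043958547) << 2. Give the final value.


Step 1: 1922965868 & 2043958547 = 1888747776
Step 2: 1888747776 << 2 = 7554991104

7554991104


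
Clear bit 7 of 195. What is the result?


195 & ~(1 << 7) = 67

67


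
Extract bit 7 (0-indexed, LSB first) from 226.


0b11100010, position 7 = 1

1


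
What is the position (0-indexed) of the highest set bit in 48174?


0b1011110000101110. Highest set bit at position 15

15


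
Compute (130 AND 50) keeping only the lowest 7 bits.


Step 1: 130 & 50 = 2
Step 2: 2 & 127 = 2

2


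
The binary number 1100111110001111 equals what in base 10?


1100111110001111 in decimal = 53135

53135


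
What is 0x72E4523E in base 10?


72E4523E hex = 1927565886 decimal

1927565886


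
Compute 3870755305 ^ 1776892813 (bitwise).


0b11100110101101110000100111101001 ^ 0b1101001111010010011101110001101 = 0b10001111010111100011001001100100 = 2405315172

2405315172


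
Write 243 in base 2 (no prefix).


243 = 11110011 in binary

11110011


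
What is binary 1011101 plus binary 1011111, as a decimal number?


1011101 + 1011111 = 10111100 = 188

188


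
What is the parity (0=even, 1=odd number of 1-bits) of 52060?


0b1100101101011100 has 9 ones => parity 1

1


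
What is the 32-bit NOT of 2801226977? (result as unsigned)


~0b10100110111101110101010011100001 = 0b1011001000010001010101100011110 = 1493740318 (32-bit unsigned)

1493740318


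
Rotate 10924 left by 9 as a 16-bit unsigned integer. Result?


Rotate 0b10101010101100 left by 9 (16-bit) = 0b101100001010101 = 22613

22613


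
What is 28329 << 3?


0b110111010101001 << 3 = 0b110111010101001000 = 226632

226632


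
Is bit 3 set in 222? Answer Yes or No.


0b11011110, bit 3 = 1. Yes

Yes


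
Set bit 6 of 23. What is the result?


23 | (1 << 6) = 23 | 64 = 87

87


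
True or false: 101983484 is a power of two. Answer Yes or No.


0b110000101000010010011111100. Multiple bits set => No

No


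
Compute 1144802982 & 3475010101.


0b1000100001111000100111010100110 & 0b11001111001000000111001000110101 = 0b1000100001000000100001000100100 = 1142964772

1142964772


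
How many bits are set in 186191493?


0b1011000110010000111010000101 has 12 set bits

12


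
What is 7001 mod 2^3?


7001 & 7 = 1

1


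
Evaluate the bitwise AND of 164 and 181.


0b10100100 & 0b10110101 = 0b10100100 = 164

164


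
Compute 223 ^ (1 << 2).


223 ^ (1 << 2) = 223 ^ 4 = 219

219


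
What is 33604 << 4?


0b1000001101000100 << 4 = 0b10000011010001000000 = 537664

537664


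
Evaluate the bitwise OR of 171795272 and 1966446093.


0b1010001111010110001101001000 | 0b1110101001101011001011000001101 = 0b1111111001111011111011101001101 = 2134767437

2134767437


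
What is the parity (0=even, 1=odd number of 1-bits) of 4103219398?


0b11110100100100100010100011000110 has 14 ones => parity 0

0


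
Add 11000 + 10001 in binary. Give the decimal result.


11000 + 10001 = 101001 = 41

41


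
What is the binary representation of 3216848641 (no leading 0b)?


3216848641 = 10111111101111010011011100000001 in binary

10111111101111010011011100000001


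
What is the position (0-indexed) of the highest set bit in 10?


0b1010. Highest set bit at position 3

3


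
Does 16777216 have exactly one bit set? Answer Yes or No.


0b1000000000000000000000000. Only one bit set => Yes

Yes


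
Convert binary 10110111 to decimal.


10110111 in decimal = 183

183


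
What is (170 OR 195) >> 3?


Step 1: 170 | 195 = 235
Step 2: 235 >> 3 = 29

29


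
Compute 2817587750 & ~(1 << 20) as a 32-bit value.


2817587750 & ~(1 << 20) = 2816539174

2816539174


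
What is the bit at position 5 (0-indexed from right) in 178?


0b10110010, position 5 = 1

1


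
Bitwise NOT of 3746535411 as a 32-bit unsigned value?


~0b11011111010011111001011111110011 = 0b100000101100000110100000001100 = 548431884 (32-bit unsigned)

548431884


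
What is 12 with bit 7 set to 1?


12 | (1 << 7) = 12 | 128 = 140

140


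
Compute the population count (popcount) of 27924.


0b110110100010100 has 7 set bits

7


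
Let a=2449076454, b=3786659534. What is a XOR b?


2449076454 ^ 3786659534 = 1883907624

1883907624


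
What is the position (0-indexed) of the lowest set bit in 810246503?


0b110000010010110110000101100111. Lowest set bit at position 0

0


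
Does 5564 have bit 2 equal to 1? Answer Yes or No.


0b1010110111100, bit 2 = 1. Yes

Yes


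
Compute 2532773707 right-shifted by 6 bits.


0b10010110111101110000111101001011 >> 6 = 0b10010110111101110000111101 = 39574589

39574589


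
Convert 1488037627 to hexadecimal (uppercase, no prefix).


1488037627 = 58B1A6FB hex

58B1A6FB


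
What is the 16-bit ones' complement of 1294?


1294 ^ 65535 = 64241

64241


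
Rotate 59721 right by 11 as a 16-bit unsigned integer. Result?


Rotate 0b1110100101001001 right by 11 (16-bit) = 0b10100100111101 = 10557

10557


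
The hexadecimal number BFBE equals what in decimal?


BFBE hex = 49086 decimal

49086


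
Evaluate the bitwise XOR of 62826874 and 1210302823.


0b11101111101010100101111010 ^ 0b1001000001000111100000101100111 = 0b1001011100111010110100000011101 = 1268607005

1268607005


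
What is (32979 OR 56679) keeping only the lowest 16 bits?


Step 1: 32979 | 56679 = 56823
Step 2: 56823 & 65535 = 56823

56823


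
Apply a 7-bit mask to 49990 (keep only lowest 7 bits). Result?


49990 & 127 = 70

70


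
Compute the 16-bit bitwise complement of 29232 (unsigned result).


~0b111001000110000 = 0b1000110111001111 = 36303 (16-bit unsigned)

36303


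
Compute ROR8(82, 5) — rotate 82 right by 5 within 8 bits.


Rotate 0b1010010 right by 5 (8-bit) = 0b10010010 = 146

146


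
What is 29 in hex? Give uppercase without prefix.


29 = 1D hex

1D


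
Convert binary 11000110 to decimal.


11000110 in decimal = 198

198


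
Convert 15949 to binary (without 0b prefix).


15949 = 11111001001101 in binary

11111001001101


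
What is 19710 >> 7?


0b100110011111110 >> 7 = 0b10011001 = 153

153


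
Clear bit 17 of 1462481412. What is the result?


1462481412 & ~(1 << 17) = 1462350340

1462350340


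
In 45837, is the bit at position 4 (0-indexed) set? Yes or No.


0b1011001100001101, bit 4 = 0. No

No


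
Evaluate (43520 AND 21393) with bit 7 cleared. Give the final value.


Step 1: 43520 & 21393 = 512
Step 2: 512 & ~(1 << 7) = 512

512


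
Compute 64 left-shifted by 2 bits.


0b1000000 << 2 = 0b100000000 = 256

256


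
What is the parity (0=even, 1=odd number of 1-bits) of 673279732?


0b101000001000010110111011110100 has 14 ones => parity 0

0


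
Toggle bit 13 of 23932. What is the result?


23932 ^ (1 << 13) = 23932 ^ 8192 = 32124

32124


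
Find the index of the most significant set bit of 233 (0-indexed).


0b11101001. Highest set bit at position 7

7


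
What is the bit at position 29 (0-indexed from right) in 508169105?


0b11110010010100000101110010001, position 29 = 0

0


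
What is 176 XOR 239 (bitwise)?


0b10110000 ^ 0b11101111 = 0b1011111 = 95

95


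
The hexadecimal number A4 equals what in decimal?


A4 hex = 164 decimal

164


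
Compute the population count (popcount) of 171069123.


0b1010001100100100111011000011 has 13 set bits

13


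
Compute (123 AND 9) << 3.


Step 1: 123 & 9 = 9
Step 2: 9 << 3 = 72

72


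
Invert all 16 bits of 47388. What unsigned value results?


47388 ^ 65535 = 18147

18147


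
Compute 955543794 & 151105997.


0b111000111101000111000011110010 & 0b1001000000011011000111001101 = 0b1000000000000011000011000000 = 134230208

134230208


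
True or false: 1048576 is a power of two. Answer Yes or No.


0b100000000000000000000. Only one bit set => Yes

Yes


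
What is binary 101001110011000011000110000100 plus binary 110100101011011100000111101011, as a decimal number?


101001110011000011000110000100 + 110100101011011100000111101011 = 1011110011110011111001101101111 = 1585050479

1585050479


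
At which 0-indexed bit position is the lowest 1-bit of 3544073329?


0b11010011001111100100010001110001. Lowest set bit at position 0

0


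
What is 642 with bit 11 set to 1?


642 | (1 << 11) = 642 | 2048 = 2690

2690


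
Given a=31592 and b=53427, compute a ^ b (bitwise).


31592 ^ 53427 = 43995

43995


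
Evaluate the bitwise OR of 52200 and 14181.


0b1100101111101000 | 0b11011101100101 = 0b1111111111101101 = 65517

65517


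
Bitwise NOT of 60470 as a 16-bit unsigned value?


~0b1110110000110110 = 0b1001111001001 = 5065 (16-bit unsigned)

5065


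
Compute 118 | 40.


0b1110110 | 0b101000 = 0b1111110 = 126

126


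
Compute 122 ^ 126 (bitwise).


0b1111010 ^ 0b1111110 = 0b100 = 4

4


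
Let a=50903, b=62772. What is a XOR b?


50903 ^ 62772 = 13283

13283


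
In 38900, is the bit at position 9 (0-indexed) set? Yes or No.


0b1001011111110100, bit 9 = 1. Yes

Yes


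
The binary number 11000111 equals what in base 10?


11000111 in decimal = 199

199


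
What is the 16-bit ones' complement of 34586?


34586 ^ 65535 = 30949

30949


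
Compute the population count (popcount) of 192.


0b11000000 has 2 set bits

2


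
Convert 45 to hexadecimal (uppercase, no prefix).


45 = 2D hex

2D


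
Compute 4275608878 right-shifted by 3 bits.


0b11111110110110001001110100101110 >> 3 = 0b11111110110110001001110100101 = 534451109

534451109


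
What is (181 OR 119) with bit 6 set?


Step 1: 181 | 119 = 247
Step 2: 247 | (1 << 6) = 247 | 64 = 247

247


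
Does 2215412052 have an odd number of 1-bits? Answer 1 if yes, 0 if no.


0b10000100000011001000000101010100 has 9 ones => parity 1

1


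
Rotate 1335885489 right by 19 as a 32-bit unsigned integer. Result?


Rotate 0b1001111100111111111111010110001 right by 19 (32-bit) = 0b11111111110101100010100111110011 = 4292225523

4292225523


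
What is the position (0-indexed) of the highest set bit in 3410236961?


0b11001011010001000001011000100001. Highest set bit at position 31

31


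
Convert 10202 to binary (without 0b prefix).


10202 = 10011111011010 in binary

10011111011010


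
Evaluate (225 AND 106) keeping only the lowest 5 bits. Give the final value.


Step 1: 225 & 106 = 96
Step 2: 96 & 31 = 0

0


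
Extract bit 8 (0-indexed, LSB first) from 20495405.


0b1001110001011110000101101, position 8 = 0

0


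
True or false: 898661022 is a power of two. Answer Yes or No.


0b110101100100000111101010011110. Multiple bits set => No

No


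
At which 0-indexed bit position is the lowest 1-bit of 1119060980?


0b1000010101100111000001111110100. Lowest set bit at position 2

2


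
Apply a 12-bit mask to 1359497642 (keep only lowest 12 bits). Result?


1359497642 & 4095 = 2474

2474


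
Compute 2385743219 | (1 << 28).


2385743219 | (1 << 28) = 2385743219 | 268435456 = 2654178675

2654178675


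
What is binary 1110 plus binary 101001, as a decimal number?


1110 + 101001 = 110111 = 55

55


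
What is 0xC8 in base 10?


C8 hex = 200 decimal

200


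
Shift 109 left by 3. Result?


0b1101101 << 3 = 0b1101101000 = 872

872


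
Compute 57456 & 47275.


0b1110000001110000 & 0b1011100010101011 = 0b1010000000100000 = 40992

40992


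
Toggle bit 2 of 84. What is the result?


84 ^ (1 << 2) = 84 ^ 4 = 80

80


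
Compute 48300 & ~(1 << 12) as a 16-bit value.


48300 & ~(1 << 12) = 44204

44204


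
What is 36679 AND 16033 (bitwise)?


0b1000111101000111 & 0b11111010100001 = 0b111000000001 = 3585

3585


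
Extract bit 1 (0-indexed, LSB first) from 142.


0b10001110, position 1 = 1

1


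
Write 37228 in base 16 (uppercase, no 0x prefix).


37228 = 916C hex

916C


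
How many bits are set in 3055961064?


0b10110110001001100100001111101000 has 15 set bits

15


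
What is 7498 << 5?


0b1110101001010 << 5 = 0b111010100101000000 = 239936

239936


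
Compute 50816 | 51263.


0b1100011010000000 | 0b1100100000111111 = 0b1100111010111111 = 52927

52927


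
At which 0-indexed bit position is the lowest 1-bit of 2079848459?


0b1111011111101111111100000001011. Lowest set bit at position 0

0


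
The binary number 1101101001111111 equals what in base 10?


1101101001111111 in decimal = 55935

55935


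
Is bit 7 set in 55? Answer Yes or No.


0b110111, bit 7 = 0. No

No


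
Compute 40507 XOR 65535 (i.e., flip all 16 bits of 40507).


40507 ^ 65535 = 25028

25028


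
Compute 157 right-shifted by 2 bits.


0b10011101 >> 2 = 0b100111 = 39

39


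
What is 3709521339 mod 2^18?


3709521339 & 262143 = 183739

183739


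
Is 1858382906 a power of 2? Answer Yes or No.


0b1101110110001001010110000111010. Multiple bits set => No

No


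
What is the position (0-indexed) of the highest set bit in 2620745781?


0b10011100001101010110100000110101. Highest set bit at position 31

31


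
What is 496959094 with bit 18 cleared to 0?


496959094 & ~(1 << 18) = 496696950

496696950


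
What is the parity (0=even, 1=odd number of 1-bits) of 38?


0b100110 has 3 ones => parity 1

1


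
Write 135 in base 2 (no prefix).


135 = 10000111 in binary

10000111


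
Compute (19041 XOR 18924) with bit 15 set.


Step 1: 19041 ^ 18924 = 909
Step 2: 909 | (1 << 15) = 909 | 32768 = 33677

33677


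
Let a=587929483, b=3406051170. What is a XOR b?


587929483 ^ 3406051170 = 3893305577

3893305577


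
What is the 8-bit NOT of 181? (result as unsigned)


~0b10110101 = 0b1001010 = 74 (8-bit unsigned)

74


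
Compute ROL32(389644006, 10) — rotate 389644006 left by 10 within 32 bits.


Rotate 0b10111001110010111111011100110 left by 10 (32-bit) = 0b11100101111110111001100001011100 = 3858471004

3858471004


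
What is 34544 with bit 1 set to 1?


34544 | (1 << 1) = 34544 | 2 = 34546

34546


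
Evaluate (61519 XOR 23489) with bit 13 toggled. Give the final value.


Step 1: 61519 ^ 23489 = 43918
Step 2: 43918 ^ (1 << 13) = 43918 ^ 8192 = 35726

35726


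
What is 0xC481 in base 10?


C481 hex = 50305 decimal

50305


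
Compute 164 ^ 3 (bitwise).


0b10100100 ^ 0b11 = 0b10100111 = 167

167


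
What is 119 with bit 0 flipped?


119 ^ (1 << 0) = 119 ^ 1 = 118

118


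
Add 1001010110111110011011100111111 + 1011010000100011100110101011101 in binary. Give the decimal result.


1001010110111110011011100111111 + 1011010000100011100110101011101 = 10100100111100010000010010011100 = 2767258780

2767258780


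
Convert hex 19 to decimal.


19 hex = 25 decimal

25


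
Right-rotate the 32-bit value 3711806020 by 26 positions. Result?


Rotate 0b11011101001111011010101001000100 right by 26 (32-bit) = 0b1001111011010101001000100110111 = 1332384055

1332384055


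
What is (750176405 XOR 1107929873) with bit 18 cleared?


Step 1: 750176405 ^ 1107929873 = 1858036612
Step 2: 1858036612 & ~(1 << 18) = 1857774468

1857774468


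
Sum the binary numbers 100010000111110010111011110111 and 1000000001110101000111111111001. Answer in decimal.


100010000111110010111011110111 + 1000000001110101000111111111001 = 1100010010110011011111011110000 = 1650048752

1650048752


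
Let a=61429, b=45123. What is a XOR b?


61429 ^ 45123 = 24502

24502


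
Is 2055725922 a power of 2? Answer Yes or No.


0b1111010100001111110001101100010. Multiple bits set => No

No


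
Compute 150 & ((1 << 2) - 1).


150 & 3 = 2

2


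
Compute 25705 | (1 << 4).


25705 | (1 << 4) = 25705 | 16 = 25721

25721


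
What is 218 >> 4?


0b11011010 >> 4 = 0b1101 = 13

13


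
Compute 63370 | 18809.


0b1111011110001010 | 0b100100101111001 = 0b1111111111111011 = 65531

65531


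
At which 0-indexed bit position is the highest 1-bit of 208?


0b11010000. Highest set bit at position 7

7


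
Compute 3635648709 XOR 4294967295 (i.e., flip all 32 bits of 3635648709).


3635648709 ^ 4294967295 = 659318586

659318586


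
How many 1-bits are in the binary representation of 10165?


0b10011110110101 has 9 set bits

9


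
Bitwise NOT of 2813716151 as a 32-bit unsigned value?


~0b10100111101101011110011010110111 = 0b1011000010010100001100101001000 = 1481251144 (32-bit unsigned)

1481251144


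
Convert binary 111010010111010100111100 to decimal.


111010010111010100111100 in decimal = 15299900

15299900


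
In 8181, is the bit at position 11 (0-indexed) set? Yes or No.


0b1111111110101, bit 11 = 1. Yes

Yes


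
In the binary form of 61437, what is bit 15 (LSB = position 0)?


0b1110111111111101, position 15 = 1

1


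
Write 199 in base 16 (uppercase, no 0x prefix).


199 = C7 hex

C7


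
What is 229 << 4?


0b11100101 << 4 = 0b111001010000 = 3664

3664


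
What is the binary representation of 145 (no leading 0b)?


145 = 10010001 in binary

10010001


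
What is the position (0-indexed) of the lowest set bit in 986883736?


0b111010110100101010011010011000. Lowest set bit at position 3

3


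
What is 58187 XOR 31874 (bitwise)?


0b1110001101001011 ^ 0b111110010000010 = 0b1001111111001001 = 40905

40905


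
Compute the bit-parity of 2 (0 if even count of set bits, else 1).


0b10 has 1 ones => parity 1

1


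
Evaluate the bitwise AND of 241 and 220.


0b11110001 & 0b11011100 = 0b11010000 = 208

208


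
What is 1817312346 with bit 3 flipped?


1817312346 ^ (1 << 3) = 1817312346 ^ 8 = 1817312338

1817312338


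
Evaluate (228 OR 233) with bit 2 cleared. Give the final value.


Step 1: 228 | 233 = 237
Step 2: 237 & ~(1 << 2) = 233

233


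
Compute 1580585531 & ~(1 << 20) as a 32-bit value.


1580585531 & ~(1 << 20) = 1579536955

1579536955


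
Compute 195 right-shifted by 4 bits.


0b11000011 >> 4 = 0b1100 = 12

12


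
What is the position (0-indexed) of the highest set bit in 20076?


0b100111001101100. Highest set bit at position 14

14


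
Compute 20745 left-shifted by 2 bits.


0b101000100001001 << 2 = 0b10100010000100100 = 82980

82980


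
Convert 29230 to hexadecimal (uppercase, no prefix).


29230 = 722E hex

722E


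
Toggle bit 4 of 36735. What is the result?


36735 ^ (1 << 4) = 36735 ^ 16 = 36719

36719


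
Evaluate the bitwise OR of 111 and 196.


0b1101111 | 0b11000100 = 0b11101111 = 239

239


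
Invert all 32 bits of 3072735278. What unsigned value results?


3072735278 ^ 4294967295 = 1222232017

1222232017


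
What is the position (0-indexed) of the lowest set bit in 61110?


0b1110111010110110. Lowest set bit at position 1

1


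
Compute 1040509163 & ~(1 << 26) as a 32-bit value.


1040509163 & ~(1 << 26) = 973400299

973400299


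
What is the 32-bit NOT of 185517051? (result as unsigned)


~0b1011000011101100001111111011 = 0b11110100111100010011110000000100 = 4109450244 (32-bit unsigned)

4109450244


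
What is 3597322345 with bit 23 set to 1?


3597322345 | (1 << 23) = 3597322345 | 8388608 = 3605710953

3605710953


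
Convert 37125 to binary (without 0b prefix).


37125 = 1001000100000101 in binary

1001000100000101


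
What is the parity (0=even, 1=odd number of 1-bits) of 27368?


0b110101011101000 has 8 ones => parity 0

0


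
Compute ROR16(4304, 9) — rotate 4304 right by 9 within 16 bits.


Rotate 0b1000011010000 right by 9 (16-bit) = 0b110100000001000 = 26632

26632


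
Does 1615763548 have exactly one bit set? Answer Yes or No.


0b1100000010011101001100001011100. Multiple bits set => No

No


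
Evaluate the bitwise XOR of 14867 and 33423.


0b11101000010011 ^ 0b1000001010001111 = 0b1011100010011100 = 47260

47260


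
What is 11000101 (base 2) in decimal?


11000101 in decimal = 197

197


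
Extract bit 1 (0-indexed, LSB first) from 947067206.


0b111000011100110001100101000110, position 1 = 1

1


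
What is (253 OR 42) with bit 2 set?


Step 1: 253 | 42 = 255
Step 2: 255 | (1 << 2) = 255 | 4 = 255

255


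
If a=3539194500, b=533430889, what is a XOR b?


3539194500 ^ 533430889 = 3443020013

3443020013


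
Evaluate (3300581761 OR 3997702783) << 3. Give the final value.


Step 1: 3300581761 | 3997702783 = 4009425919
Step 2: 4009425919 << 3 = 32075407352

32075407352


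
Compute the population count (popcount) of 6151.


0b1100000000111 has 5 set bits

5


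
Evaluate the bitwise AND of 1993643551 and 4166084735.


0b1110110110101001001011000011111 & 0b11111000010100010110100001111111 = 0b1110000010100000000000000011111 = 1884291103

1884291103


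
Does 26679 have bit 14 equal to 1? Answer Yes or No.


0b110100000110111, bit 14 = 1. Yes

Yes


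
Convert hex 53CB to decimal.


53CB hex = 21451 decimal

21451


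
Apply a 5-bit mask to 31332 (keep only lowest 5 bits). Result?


31332 & 31 = 4

4


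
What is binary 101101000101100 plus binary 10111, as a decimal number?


101101000101100 + 10111 = 101101001000011 = 23107

23107


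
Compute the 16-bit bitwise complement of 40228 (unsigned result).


~0b1001110100100100 = 0b110001011011011 = 25307 (16-bit unsigned)

25307


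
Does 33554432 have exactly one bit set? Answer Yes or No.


0b10000000000000000000000000. Only one bit set => Yes

Yes


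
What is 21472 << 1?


0b101001111100000 << 1 = 0b1010011111000000 = 42944

42944


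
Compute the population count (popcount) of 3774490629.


0b11100000111110100010100000000101 has 13 set bits

13


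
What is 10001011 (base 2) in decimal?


10001011 in decimal = 139

139


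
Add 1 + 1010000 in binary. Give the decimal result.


1 + 1010000 = 1010001 = 81

81


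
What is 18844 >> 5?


0b100100110011100 >> 5 = 0b1001001100 = 588

588


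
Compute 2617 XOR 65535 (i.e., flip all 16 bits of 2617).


2617 ^ 65535 = 62918

62918


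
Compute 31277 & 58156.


0b111101000101101 & 0b1110001100101100 = 0b110001000101100 = 25132

25132


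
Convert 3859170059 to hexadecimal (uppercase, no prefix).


3859170059 = E606430B hex

E606430B


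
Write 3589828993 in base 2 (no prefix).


3589828993 = 11010101111110000111000110000001 in binary

11010101111110000111000110000001


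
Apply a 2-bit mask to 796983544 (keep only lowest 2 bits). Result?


796983544 & 3 = 0

0


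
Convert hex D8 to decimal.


D8 hex = 216 decimal

216


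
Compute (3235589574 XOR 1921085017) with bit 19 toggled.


Step 1: 3235589574 ^ 1921085017 = 2992259999
Step 2: 2992259999 ^ (1 << 19) = 2992259999 ^ 524288 = 2991735711

2991735711


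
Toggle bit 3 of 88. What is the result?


88 ^ (1 << 3) = 88 ^ 8 = 80

80


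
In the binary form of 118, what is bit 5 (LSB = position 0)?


0b1110110, position 5 = 1

1


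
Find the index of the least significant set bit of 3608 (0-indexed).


0b111000011000. Lowest set bit at position 3

3


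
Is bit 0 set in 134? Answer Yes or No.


0b10000110, bit 0 = 0. No

No


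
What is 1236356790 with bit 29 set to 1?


1236356790 | (1 << 29) = 1236356790 | 536870912 = 1773227702

1773227702


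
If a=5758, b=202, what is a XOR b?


5758 ^ 202 = 5812

5812


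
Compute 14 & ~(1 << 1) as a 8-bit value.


14 & ~(1 << 1) = 12

12


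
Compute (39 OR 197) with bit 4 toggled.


Step 1: 39 | 197 = 231
Step 2: 231 ^ (1 << 4) = 231 ^ 16 = 247

247


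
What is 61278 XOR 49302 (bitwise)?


0b1110111101011110 ^ 0b1100000010010110 = 0b10111111001000 = 12232

12232


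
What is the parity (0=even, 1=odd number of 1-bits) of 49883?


0b1100001011011011 has 9 ones => parity 1

1


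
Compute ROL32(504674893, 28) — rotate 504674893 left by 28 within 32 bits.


Rotate 0b11110000101001011101001001101 left by 28 (32-bit) = 0b11010001111000010100101110100100 = 3521203108

3521203108


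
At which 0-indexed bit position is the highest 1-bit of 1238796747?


0b1001001110101101000100111001011. Highest set bit at position 30

30


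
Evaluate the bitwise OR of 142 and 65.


0b10001110 | 0b1000001 = 0b11001111 = 207

207


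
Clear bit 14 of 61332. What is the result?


61332 & ~(1 << 14) = 44948

44948


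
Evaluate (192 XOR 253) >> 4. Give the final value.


Step 1: 192 ^ 253 = 61
Step 2: 61 >> 4 = 3

3


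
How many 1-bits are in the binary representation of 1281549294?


0b1001100011000101110001111101110 has 17 set bits

17


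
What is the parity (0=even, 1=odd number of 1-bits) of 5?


0b101 has 2 ones => parity 0

0


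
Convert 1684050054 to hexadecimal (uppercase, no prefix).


1684050054 = 64609086 hex

64609086


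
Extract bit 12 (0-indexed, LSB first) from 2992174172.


0b10110010010110001111010001011100, position 12 = 1

1


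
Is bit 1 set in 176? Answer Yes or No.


0b10110000, bit 1 = 0. No

No


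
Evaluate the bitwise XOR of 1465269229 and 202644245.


0b1010111010101100011101111101101 ^ 0b1100000101000001101100010101 = 0b1011011010000100010000011111000 = 1531060472

1531060472


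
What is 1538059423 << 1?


0b1011011101011001110110010011111 << 1 = 0b10110111010110011101100100111110 = 3076118846

3076118846


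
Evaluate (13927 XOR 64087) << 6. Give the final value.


Step 1: 13927 ^ 64087 = 52272
Step 2: 52272 << 6 = 3345408

3345408


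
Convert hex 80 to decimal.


80 hex = 128 decimal

128


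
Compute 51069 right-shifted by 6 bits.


0b1100011101111101 >> 6 = 0b1100011101 = 797

797


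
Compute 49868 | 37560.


0b1100001011001100 | 0b1001001010111000 = 0b1101001011111100 = 54012

54012


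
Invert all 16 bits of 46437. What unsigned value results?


46437 ^ 65535 = 19098

19098


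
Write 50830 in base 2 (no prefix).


50830 = 1100011010001110 in binary

1100011010001110


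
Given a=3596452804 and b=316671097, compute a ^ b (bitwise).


3596452804 ^ 316671097 = 3300755389

3300755389


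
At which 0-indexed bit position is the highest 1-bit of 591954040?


0b100011010010001000000001111000. Highest set bit at position 29

29


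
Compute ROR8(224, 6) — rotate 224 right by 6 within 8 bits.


Rotate 0b11100000 right by 6 (8-bit) = 0b10000011 = 131

131


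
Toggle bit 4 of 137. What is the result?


137 ^ (1 << 4) = 137 ^ 16 = 153

153


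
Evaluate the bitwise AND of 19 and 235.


0b10011 & 0b11101011 = 0b11 = 3

3


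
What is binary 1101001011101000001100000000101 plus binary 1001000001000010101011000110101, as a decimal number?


1101001011101000001100000000101 + 1001000001000010101011000110101 = 10110001100101010110111000111010 = 2979360314

2979360314


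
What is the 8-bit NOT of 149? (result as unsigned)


~0b10010101 = 0b1101010 = 106 (8-bit unsigned)

106


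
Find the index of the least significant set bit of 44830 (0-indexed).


0b1010111100011110. Lowest set bit at position 1

1


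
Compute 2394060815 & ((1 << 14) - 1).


2394060815 & 16383 = 14351

14351


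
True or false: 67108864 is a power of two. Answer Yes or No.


0b100000000000000000000000000. Only one bit set => Yes

Yes


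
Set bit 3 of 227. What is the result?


227 | (1 << 3) = 227 | 8 = 235

235


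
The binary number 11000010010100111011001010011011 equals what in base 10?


11000010010100111011001010011011 in decimal = 3260265115

3260265115


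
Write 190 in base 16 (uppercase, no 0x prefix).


190 = BE hex

BE


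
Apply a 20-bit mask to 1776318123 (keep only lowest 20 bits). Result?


1776318123 & 1048575 = 30379

30379


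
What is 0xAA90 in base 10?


AA90 hex = 43664 decimal

43664


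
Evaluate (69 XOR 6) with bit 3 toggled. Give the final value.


Step 1: 69 ^ 6 = 67
Step 2: 67 ^ (1 << 3) = 67 ^ 8 = 75

75


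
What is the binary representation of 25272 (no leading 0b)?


25272 = 110001010111000 in binary

110001010111000


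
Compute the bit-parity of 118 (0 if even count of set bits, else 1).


0b1110110 has 5 ones => parity 1

1


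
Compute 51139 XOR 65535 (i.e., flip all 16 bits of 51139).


51139 ^ 65535 = 14396

14396


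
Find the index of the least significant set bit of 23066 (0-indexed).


0b101101000011010. Lowest set bit at position 1

1


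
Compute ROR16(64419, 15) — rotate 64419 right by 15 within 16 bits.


Rotate 0b1111101110100011 right by 15 (16-bit) = 0b1111011101000111 = 63303

63303


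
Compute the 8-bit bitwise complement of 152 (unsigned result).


~0b10011000 = 0b1100111 = 103 (8-bit unsigned)

103


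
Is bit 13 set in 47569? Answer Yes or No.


0b1011100111010001, bit 13 = 1. Yes

Yes


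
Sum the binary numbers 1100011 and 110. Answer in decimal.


1100011 + 110 = 1101001 = 105

105


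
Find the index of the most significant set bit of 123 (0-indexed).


0b1111011. Highest set bit at position 6

6


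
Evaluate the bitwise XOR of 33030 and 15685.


0b1000000100000110 ^ 0b11110101000101 = 0b1011110001000011 = 48195

48195


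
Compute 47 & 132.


0b101111 & 0b10000100 = 0b100 = 4

4


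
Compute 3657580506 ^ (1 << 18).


3657580506 ^ (1 << 18) = 3657580506 ^ 262144 = 3657842650

3657842650


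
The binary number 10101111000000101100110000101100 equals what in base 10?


10101111000000101100110000101100 in decimal = 2936196140

2936196140


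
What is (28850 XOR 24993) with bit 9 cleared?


Step 1: 28850 ^ 24993 = 4371
Step 2: 4371 & ~(1 << 9) = 4371

4371


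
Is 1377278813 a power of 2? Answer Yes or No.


0b1010010000101111001101101011101. Multiple bits set => No

No


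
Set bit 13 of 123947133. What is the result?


123947133 | (1 << 13) = 123947133 | 8192 = 123955325

123955325


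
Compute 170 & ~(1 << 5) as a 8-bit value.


170 & ~(1 << 5) = 138

138


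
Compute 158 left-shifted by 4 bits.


0b10011110 << 4 = 0b100111100000 = 2528

2528


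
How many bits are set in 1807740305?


0b1101011101111111110110110010001 has 21 set bits

21


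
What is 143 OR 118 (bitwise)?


0b10001111 | 0b1110110 = 0b11111111 = 255

255


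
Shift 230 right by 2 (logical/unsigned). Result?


0b11100110 >> 2 = 0b111001 = 57

57


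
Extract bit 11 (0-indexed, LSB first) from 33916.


0b1000010001111100, position 11 = 0

0


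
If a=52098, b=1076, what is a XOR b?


52098 ^ 1076 = 53174

53174


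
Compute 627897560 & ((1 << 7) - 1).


627897560 & 127 = 88

88


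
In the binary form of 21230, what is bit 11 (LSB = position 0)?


0b101001011101110, position 11 = 0

0


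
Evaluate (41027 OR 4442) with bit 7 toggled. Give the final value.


Step 1: 41027 | 4442 = 45403
Step 2: 45403 ^ (1 << 7) = 45403 ^ 128 = 45531

45531


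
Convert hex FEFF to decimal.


FEFF hex = 65279 decimal

65279


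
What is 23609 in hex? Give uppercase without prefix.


23609 = 5C39 hex

5C39


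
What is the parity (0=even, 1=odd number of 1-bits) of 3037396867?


0b10110101000010101111111110000011 has 18 ones => parity 0

0


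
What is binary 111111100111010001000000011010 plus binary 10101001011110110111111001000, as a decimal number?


111111100111010001000000011010 + 10101001011110110111111001000 = 1010100110011000111111111100010 = 1422688226

1422688226


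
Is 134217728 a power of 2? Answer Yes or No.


0b1000000000000000000000000000. Only one bit set => Yes

Yes


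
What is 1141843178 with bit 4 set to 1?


1141843178 | (1 << 4) = 1141843178 | 16 = 1141843194

1141843194


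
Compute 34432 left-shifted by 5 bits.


0b1000011010000000 << 5 = 0b100001101000000000000 = 1101824

1101824


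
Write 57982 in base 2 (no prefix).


57982 = 1110001001111110 in binary

1110001001111110


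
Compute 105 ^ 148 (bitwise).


0b1101001 ^ 0b10010100 = 0b11111101 = 253

253


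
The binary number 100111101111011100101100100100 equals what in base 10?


100111101111011100101100100100 in decimal = 666749732

666749732


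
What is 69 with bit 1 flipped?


69 ^ (1 << 1) = 69 ^ 2 = 71

71


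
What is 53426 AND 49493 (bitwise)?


0b1101000010110010 & 0b1100000101010101 = 0b1100000000010000 = 49168

49168


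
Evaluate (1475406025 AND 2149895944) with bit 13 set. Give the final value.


Step 1: 1475406025 & 2149895944 = 2148360
Step 2: 2148360 | (1 << 13) = 2148360 | 8192 = 2156552

2156552


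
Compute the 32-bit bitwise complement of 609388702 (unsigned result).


~0b100100010100101000100010011110 = 0b11011011101011010111011101100001 = 3685578593 (32-bit unsigned)

3685578593


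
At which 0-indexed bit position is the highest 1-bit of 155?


0b10011011. Highest set bit at position 7

7


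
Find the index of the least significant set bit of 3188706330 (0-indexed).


0b10111110000011111100110000011010. Lowest set bit at position 1

1


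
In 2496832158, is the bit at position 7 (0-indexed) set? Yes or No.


0b10010100110100101010001010011110, bit 7 = 1. Yes

Yes


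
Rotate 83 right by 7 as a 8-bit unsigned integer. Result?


Rotate 0b1010011 right by 7 (8-bit) = 0b10100110 = 166

166


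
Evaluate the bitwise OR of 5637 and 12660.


0b1011000000101 | 0b11000101110100 = 0b11011101110101 = 14197

14197


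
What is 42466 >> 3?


0b1010010111100010 >> 3 = 0b1010010111100 = 5308

5308


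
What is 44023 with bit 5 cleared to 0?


44023 & ~(1 << 5) = 43991

43991


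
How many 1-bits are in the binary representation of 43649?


0b1010101010000001 has 6 set bits

6


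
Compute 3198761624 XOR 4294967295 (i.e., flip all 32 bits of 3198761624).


3198761624 ^ 4294967295 = 1096205671

1096205671


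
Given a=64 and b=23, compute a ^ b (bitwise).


64 ^ 23 = 87

87


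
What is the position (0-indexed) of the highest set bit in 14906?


0b11101000111010. Highest set bit at position 13

13


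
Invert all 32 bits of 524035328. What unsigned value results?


524035328 ^ 4294967295 = 3770931967

3770931967


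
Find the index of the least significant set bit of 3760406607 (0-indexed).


0b11100000001000110100000001001111. Lowest set bit at position 0

0


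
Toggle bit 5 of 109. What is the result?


109 ^ (1 << 5) = 109 ^ 32 = 77

77


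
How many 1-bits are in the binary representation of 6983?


0b1101101000111 has 8 set bits

8


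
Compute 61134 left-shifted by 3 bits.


0b1110111011001110 << 3 = 0b1110111011001110000 = 489072

489072


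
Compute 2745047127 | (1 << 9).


2745047127 | (1 << 9) = 2745047127 | 512 = 2745047639

2745047639


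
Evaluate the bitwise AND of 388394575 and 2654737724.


0b10111001001100110111001001111 & 0b10011110001111000001010100111100 = 0b10110001001000000010000001100 = 371459084

371459084


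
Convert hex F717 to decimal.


F717 hex = 63255 decimal

63255


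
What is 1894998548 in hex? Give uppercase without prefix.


1894998548 = 70F36214 hex

70F36214


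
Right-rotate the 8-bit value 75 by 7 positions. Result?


Rotate 0b1001011 right by 7 (8-bit) = 0b10010110 = 150

150


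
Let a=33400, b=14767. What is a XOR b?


33400 ^ 14767 = 48087

48087


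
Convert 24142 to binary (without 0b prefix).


24142 = 101111001001110 in binary

101111001001110
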